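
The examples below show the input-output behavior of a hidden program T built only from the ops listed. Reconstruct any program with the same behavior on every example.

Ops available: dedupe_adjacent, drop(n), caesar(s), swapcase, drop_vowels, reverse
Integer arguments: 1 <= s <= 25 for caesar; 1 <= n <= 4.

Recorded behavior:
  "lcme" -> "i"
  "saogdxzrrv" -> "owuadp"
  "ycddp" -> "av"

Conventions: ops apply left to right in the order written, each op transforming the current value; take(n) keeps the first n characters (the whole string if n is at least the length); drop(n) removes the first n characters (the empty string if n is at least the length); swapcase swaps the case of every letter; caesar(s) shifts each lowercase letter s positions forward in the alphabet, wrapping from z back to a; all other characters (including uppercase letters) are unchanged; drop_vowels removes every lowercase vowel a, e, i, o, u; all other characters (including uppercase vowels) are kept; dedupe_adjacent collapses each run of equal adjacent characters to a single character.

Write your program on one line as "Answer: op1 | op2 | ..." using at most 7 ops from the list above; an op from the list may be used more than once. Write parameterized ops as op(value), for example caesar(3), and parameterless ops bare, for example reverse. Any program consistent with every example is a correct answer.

drop_vowels | reverse | drop(2) | caesar(18) | drop_vowels | caesar(5)

Check, running the answer program on each example:
  "lcme" -> "lcm" -> "mcl" -> "l" -> "d" -> "d" -> "i"
  "saogdxzrrv" -> "sgdxzrrv" -> "vrrzxdgs" -> "rzxdgs" -> "jrpvyk" -> "jrpvyk" -> "owuadp"
  "ycddp" -> "ycddp" -> "pddcy" -> "dcy" -> "vuq" -> "vq" -> "av"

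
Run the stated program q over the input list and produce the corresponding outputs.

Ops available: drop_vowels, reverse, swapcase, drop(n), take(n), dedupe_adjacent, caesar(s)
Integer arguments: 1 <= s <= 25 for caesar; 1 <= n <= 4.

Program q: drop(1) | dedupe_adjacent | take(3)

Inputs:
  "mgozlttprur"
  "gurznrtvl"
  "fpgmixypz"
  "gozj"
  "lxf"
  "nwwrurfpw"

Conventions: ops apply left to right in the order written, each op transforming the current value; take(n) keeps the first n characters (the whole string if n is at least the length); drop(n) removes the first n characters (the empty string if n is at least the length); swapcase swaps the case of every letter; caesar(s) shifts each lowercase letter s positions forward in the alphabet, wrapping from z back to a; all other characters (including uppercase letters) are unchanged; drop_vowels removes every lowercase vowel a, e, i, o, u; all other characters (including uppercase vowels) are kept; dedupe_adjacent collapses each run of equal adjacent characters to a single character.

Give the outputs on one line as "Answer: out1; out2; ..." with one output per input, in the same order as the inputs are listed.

"goz"; "urz"; "pgm"; "ozj"; "xf"; "wru"

Execution, op by op:
  "mgozlttprur" -> "gozlttprur" -> "gozltprur" -> "goz"
  "gurznrtvl" -> "urznrtvl" -> "urznrtvl" -> "urz"
  "fpgmixypz" -> "pgmixypz" -> "pgmixypz" -> "pgm"
  "gozj" -> "ozj" -> "ozj" -> "ozj"
  "lxf" -> "xf" -> "xf" -> "xf"
  "nwwrurfpw" -> "wwrurfpw" -> "wrurfpw" -> "wru"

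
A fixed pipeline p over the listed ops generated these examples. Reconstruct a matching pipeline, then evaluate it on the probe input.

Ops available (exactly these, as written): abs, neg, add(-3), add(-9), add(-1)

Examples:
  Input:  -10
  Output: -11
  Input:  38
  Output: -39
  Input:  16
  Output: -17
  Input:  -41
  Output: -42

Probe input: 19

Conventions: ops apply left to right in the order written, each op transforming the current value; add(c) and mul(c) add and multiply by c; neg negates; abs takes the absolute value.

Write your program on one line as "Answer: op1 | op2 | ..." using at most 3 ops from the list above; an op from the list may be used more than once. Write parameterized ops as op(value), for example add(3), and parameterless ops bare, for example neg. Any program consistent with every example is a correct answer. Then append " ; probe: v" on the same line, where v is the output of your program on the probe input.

abs | neg | add(-1) ; probe: -20

Check, running the answer program on each example:
  -10 -> 10 -> -10 -> -11
  38 -> 38 -> -38 -> -39
  16 -> 16 -> -16 -> -17
  -41 -> 41 -> -41 -> -42
  probe: 19 -> 19 -> -19 -> -20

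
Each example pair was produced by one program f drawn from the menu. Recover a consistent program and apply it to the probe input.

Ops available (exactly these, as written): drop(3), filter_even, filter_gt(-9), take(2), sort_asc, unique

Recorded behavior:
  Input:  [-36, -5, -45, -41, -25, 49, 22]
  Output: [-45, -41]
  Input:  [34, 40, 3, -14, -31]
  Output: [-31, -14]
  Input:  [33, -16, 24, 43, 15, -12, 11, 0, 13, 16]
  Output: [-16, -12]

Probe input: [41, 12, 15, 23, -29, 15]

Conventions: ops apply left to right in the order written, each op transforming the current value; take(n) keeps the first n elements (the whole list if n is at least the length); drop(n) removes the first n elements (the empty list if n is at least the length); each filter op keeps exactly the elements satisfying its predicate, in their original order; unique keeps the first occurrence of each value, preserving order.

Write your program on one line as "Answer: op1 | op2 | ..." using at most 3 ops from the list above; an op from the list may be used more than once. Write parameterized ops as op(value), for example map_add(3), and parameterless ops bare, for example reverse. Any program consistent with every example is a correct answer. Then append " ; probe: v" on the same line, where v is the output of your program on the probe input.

sort_asc | take(2) ; probe: [-29, 12]

Check, running the answer program on each example:
  [-36, -5, -45, -41, -25, 49, 22] -> [-45, -41, -36, -25, -5, 22, 49] -> [-45, -41]
  [34, 40, 3, -14, -31] -> [-31, -14, 3, 34, 40] -> [-31, -14]
  [33, -16, 24, 43, 15, -12, 11, 0, 13, 16] -> [-16, -12, 0, 11, 13, 15, 16, 24, 33, 43] -> [-16, -12]
  probe: [41, 12, 15, 23, -29, 15] -> [-29, 12, 15, 15, 23, 41] -> [-29, 12]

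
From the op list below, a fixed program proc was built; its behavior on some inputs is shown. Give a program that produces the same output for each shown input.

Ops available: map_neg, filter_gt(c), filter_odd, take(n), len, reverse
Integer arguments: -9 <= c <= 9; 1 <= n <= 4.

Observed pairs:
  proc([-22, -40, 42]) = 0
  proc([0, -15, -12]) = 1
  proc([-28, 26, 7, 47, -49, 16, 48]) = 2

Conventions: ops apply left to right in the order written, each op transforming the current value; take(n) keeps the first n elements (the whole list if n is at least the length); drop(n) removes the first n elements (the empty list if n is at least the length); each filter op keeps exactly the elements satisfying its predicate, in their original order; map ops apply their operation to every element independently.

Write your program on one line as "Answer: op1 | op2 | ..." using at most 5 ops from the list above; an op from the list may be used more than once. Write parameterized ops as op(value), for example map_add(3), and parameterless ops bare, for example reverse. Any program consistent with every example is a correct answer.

map_neg | reverse | filter_odd | filter_gt(-8) | len

Check, running the answer program on each example:
  [-22, -40, 42] -> [22, 40, -42] -> [-42, 40, 22] -> [] -> [] -> 0
  [0, -15, -12] -> [0, 15, 12] -> [12, 15, 0] -> [15] -> [15] -> 1
  [-28, 26, 7, 47, -49, 16, 48] -> [28, -26, -7, -47, 49, -16, -48] -> [-48, -16, 49, -47, -7, -26, 28] -> [49, -47, -7] -> [49, -7] -> 2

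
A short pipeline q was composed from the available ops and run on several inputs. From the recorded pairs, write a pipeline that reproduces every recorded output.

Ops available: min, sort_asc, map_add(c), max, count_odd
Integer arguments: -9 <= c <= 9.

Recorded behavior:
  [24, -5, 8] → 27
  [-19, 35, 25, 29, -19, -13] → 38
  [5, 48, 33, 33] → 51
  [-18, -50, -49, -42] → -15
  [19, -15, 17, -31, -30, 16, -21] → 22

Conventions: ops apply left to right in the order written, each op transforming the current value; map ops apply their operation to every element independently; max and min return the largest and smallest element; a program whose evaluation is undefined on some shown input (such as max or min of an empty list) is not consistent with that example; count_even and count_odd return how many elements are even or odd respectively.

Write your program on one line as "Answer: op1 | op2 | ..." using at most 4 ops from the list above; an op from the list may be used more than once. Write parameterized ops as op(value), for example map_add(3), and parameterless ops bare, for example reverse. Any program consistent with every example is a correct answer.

sort_asc | map_add(3) | max

Check, running the answer program on each example:
  [24, -5, 8] -> [-5, 8, 24] -> [-2, 11, 27] -> 27
  [-19, 35, 25, 29, -19, -13] -> [-19, -19, -13, 25, 29, 35] -> [-16, -16, -10, 28, 32, 38] -> 38
  [5, 48, 33, 33] -> [5, 33, 33, 48] -> [8, 36, 36, 51] -> 51
  [-18, -50, -49, -42] -> [-50, -49, -42, -18] -> [-47, -46, -39, -15] -> -15
  [19, -15, 17, -31, -30, 16, -21] -> [-31, -30, -21, -15, 16, 17, 19] -> [-28, -27, -18, -12, 19, 20, 22] -> 22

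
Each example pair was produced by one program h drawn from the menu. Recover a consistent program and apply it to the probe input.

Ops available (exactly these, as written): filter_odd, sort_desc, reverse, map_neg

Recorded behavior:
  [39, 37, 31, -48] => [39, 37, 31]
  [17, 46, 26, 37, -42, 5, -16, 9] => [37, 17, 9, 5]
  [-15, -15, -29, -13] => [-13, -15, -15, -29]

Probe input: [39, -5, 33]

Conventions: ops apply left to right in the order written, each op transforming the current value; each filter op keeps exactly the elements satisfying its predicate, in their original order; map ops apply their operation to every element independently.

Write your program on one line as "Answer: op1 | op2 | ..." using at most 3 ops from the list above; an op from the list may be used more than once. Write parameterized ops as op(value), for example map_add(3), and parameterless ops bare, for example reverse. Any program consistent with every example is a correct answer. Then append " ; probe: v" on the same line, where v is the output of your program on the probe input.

filter_odd | sort_desc ; probe: [39, 33, -5]

Check, running the answer program on each example:
  [39, 37, 31, -48] -> [39, 37, 31] -> [39, 37, 31]
  [17, 46, 26, 37, -42, 5, -16, 9] -> [17, 37, 5, 9] -> [37, 17, 9, 5]
  [-15, -15, -29, -13] -> [-15, -15, -29, -13] -> [-13, -15, -15, -29]
  probe: [39, -5, 33] -> [39, -5, 33] -> [39, 33, -5]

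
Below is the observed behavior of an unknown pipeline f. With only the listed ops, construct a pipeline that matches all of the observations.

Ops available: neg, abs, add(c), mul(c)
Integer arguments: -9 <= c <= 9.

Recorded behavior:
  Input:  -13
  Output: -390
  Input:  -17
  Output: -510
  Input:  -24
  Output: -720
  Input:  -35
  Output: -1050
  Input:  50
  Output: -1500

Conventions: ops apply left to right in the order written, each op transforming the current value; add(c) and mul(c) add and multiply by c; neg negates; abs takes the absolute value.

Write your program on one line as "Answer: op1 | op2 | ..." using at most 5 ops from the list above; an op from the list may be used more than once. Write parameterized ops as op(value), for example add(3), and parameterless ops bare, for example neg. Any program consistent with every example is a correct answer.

neg | mul(-5) | abs | mul(-6)

Check, running the answer program on each example:
  -13 -> 13 -> -65 -> 65 -> -390
  -17 -> 17 -> -85 -> 85 -> -510
  -24 -> 24 -> -120 -> 120 -> -720
  -35 -> 35 -> -175 -> 175 -> -1050
  50 -> -50 -> 250 -> 250 -> -1500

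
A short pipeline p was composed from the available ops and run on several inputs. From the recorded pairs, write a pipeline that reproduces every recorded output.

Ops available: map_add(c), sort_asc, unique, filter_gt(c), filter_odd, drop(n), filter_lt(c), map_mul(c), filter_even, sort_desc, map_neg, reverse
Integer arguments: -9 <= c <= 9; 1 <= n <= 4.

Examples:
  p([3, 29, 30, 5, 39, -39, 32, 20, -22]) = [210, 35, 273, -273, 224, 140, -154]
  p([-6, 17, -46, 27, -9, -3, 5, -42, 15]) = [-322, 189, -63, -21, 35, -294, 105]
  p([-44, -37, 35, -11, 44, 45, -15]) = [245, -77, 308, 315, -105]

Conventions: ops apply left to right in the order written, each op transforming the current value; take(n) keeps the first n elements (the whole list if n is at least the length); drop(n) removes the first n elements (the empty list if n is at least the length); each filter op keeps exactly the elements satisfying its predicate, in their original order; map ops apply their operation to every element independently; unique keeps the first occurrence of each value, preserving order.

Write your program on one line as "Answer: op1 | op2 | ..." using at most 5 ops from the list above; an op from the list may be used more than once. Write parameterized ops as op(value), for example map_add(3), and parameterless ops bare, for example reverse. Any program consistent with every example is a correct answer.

map_neg | drop(2) | map_mul(7) | map_neg

Check, running the answer program on each example:
  [3, 29, 30, 5, 39, -39, 32, 20, -22] -> [-3, -29, -30, -5, -39, 39, -32, -20, 22] -> [-30, -5, -39, 39, -32, -20, 22] -> [-210, -35, -273, 273, -224, -140, 154] -> [210, 35, 273, -273, 224, 140, -154]
  [-6, 17, -46, 27, -9, -3, 5, -42, 15] -> [6, -17, 46, -27, 9, 3, -5, 42, -15] -> [46, -27, 9, 3, -5, 42, -15] -> [322, -189, 63, 21, -35, 294, -105] -> [-322, 189, -63, -21, 35, -294, 105]
  [-44, -37, 35, -11, 44, 45, -15] -> [44, 37, -35, 11, -44, -45, 15] -> [-35, 11, -44, -45, 15] -> [-245, 77, -308, -315, 105] -> [245, -77, 308, 315, -105]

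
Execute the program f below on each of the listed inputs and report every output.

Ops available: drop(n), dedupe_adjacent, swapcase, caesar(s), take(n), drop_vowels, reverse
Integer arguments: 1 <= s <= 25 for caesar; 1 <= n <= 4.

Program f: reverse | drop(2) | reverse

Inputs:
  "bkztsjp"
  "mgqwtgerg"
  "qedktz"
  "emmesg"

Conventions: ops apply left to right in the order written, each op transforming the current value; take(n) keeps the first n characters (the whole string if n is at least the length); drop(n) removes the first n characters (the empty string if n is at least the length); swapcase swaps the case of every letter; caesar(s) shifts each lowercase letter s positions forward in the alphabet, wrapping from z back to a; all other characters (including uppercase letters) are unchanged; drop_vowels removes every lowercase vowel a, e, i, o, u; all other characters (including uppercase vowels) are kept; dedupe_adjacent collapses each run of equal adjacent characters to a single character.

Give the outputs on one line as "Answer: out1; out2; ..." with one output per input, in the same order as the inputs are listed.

"bkzts"; "mgqwtge"; "qedk"; "emme"

Execution, op by op:
  "bkztsjp" -> "pjstzkb" -> "stzkb" -> "bkzts"
  "mgqwtgerg" -> "gregtwqgm" -> "egtwqgm" -> "mgqwtge"
  "qedktz" -> "ztkdeq" -> "kdeq" -> "qedk"
  "emmesg" -> "gsemme" -> "emme" -> "emme"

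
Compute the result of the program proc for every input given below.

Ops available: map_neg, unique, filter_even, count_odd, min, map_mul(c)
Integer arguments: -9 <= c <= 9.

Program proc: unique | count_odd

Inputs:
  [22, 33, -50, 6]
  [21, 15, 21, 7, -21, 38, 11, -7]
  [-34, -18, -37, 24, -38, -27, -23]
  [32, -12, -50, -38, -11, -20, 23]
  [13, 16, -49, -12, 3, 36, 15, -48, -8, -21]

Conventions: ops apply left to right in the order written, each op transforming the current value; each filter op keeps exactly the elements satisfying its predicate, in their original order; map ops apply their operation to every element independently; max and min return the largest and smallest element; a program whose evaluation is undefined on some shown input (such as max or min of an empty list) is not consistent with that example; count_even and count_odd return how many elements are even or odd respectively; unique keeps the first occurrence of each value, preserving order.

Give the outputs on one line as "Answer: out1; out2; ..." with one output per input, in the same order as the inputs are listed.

Execution, op by op:
  [22, 33, -50, 6] -> [22, 33, -50, 6] -> 1
  [21, 15, 21, 7, -21, 38, 11, -7] -> [21, 15, 7, -21, 38, 11, -7] -> 6
  [-34, -18, -37, 24, -38, -27, -23] -> [-34, -18, -37, 24, -38, -27, -23] -> 3
  [32, -12, -50, -38, -11, -20, 23] -> [32, -12, -50, -38, -11, -20, 23] -> 2
  [13, 16, -49, -12, 3, 36, 15, -48, -8, -21] -> [13, 16, -49, -12, 3, 36, 15, -48, -8, -21] -> 5

1; 6; 3; 2; 5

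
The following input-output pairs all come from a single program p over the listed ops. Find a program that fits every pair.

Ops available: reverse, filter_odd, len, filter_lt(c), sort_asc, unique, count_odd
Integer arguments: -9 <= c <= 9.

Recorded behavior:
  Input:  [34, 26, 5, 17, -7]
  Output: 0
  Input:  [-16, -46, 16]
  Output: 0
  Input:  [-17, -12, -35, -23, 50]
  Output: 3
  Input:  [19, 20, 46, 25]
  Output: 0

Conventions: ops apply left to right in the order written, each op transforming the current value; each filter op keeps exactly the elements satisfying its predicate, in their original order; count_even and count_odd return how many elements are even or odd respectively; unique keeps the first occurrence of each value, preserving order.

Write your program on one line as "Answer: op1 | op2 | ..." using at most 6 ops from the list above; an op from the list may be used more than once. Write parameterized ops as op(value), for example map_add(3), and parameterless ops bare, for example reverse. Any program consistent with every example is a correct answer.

filter_lt(3) | filter_lt(-9) | filter_odd | reverse | len

Check, running the answer program on each example:
  [34, 26, 5, 17, -7] -> [-7] -> [] -> [] -> [] -> 0
  [-16, -46, 16] -> [-16, -46] -> [-16, -46] -> [] -> [] -> 0
  [-17, -12, -35, -23, 50] -> [-17, -12, -35, -23] -> [-17, -12, -35, -23] -> [-17, -35, -23] -> [-23, -35, -17] -> 3
  [19, 20, 46, 25] -> [] -> [] -> [] -> [] -> 0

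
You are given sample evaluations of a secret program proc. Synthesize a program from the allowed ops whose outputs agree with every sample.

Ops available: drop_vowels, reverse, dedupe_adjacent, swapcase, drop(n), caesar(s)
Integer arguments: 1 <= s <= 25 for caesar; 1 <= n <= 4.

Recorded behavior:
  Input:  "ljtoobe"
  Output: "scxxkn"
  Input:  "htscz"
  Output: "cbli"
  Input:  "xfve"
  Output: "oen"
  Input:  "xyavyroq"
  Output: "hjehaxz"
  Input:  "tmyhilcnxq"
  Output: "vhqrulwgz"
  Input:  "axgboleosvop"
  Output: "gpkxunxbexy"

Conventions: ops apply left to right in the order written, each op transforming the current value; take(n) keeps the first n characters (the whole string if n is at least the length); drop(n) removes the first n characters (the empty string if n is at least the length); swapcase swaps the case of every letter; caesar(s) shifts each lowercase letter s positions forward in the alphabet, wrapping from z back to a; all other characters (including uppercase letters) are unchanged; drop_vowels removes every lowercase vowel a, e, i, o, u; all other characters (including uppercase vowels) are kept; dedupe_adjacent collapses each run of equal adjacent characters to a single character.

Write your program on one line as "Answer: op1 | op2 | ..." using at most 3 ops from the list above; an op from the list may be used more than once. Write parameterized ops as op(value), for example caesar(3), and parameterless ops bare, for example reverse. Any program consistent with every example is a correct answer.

caesar(3) | drop(1) | caesar(6)

Check, running the answer program on each example:
  "ljtoobe" -> "omwrreh" -> "mwrreh" -> "scxxkn"
  "htscz" -> "kwvfc" -> "wvfc" -> "cbli"
  "xfve" -> "aiyh" -> "iyh" -> "oen"
  "xyavyroq" -> "abdyburt" -> "bdyburt" -> "hjehaxz"
  "tmyhilcnxq" -> "wpbklofqat" -> "pbklofqat" -> "vhqrulwgz"
  "axgboleosvop" -> "dajerohrvyrs" -> "ajerohrvyrs" -> "gpkxunxbexy"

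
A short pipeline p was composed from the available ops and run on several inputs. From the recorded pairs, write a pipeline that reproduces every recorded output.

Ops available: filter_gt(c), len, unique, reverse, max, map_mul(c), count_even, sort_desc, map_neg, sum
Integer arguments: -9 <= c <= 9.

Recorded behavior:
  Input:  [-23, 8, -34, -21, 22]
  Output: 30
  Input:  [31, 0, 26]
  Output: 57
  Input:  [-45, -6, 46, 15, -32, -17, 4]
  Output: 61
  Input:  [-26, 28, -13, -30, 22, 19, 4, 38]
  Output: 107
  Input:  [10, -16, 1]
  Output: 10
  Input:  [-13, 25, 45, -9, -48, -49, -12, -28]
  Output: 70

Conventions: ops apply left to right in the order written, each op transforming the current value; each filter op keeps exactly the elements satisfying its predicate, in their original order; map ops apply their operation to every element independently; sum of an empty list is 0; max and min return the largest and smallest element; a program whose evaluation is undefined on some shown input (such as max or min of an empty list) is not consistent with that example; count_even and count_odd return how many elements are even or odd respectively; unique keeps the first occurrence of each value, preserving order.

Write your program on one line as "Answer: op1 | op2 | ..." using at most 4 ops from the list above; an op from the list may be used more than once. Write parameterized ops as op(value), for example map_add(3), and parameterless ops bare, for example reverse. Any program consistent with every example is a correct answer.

filter_gt(7) | reverse | sum

Check, running the answer program on each example:
  [-23, 8, -34, -21, 22] -> [8, 22] -> [22, 8] -> 30
  [31, 0, 26] -> [31, 26] -> [26, 31] -> 57
  [-45, -6, 46, 15, -32, -17, 4] -> [46, 15] -> [15, 46] -> 61
  [-26, 28, -13, -30, 22, 19, 4, 38] -> [28, 22, 19, 38] -> [38, 19, 22, 28] -> 107
  [10, -16, 1] -> [10] -> [10] -> 10
  [-13, 25, 45, -9, -48, -49, -12, -28] -> [25, 45] -> [45, 25] -> 70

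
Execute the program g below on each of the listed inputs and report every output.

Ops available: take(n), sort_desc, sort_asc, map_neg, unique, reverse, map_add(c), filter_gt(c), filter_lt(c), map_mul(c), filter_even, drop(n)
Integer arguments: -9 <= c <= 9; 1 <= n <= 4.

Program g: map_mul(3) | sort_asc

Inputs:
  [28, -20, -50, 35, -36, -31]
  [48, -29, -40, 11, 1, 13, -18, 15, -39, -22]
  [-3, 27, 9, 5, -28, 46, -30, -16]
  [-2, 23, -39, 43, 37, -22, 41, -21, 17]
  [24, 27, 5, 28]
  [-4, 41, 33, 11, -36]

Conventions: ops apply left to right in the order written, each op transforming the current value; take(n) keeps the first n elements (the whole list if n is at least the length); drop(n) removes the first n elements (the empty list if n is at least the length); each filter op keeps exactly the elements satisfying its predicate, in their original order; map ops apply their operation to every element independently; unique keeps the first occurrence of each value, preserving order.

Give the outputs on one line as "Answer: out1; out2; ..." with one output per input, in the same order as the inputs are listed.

Execution, op by op:
  [28, -20, -50, 35, -36, -31] -> [84, -60, -150, 105, -108, -93] -> [-150, -108, -93, -60, 84, 105]
  [48, -29, -40, 11, 1, 13, -18, 15, -39, -22] -> [144, -87, -120, 33, 3, 39, -54, 45, -117, -66] -> [-120, -117, -87, -66, -54, 3, 33, 39, 45, 144]
  [-3, 27, 9, 5, -28, 46, -30, -16] -> [-9, 81, 27, 15, -84, 138, -90, -48] -> [-90, -84, -48, -9, 15, 27, 81, 138]
  [-2, 23, -39, 43, 37, -22, 41, -21, 17] -> [-6, 69, -117, 129, 111, -66, 123, -63, 51] -> [-117, -66, -63, -6, 51, 69, 111, 123, 129]
  [24, 27, 5, 28] -> [72, 81, 15, 84] -> [15, 72, 81, 84]
  [-4, 41, 33, 11, -36] -> [-12, 123, 99, 33, -108] -> [-108, -12, 33, 99, 123]

[-150, -108, -93, -60, 84, 105]; [-120, -117, -87, -66, -54, 3, 33, 39, 45, 144]; [-90, -84, -48, -9, 15, 27, 81, 138]; [-117, -66, -63, -6, 51, 69, 111, 123, 129]; [15, 72, 81, 84]; [-108, -12, 33, 99, 123]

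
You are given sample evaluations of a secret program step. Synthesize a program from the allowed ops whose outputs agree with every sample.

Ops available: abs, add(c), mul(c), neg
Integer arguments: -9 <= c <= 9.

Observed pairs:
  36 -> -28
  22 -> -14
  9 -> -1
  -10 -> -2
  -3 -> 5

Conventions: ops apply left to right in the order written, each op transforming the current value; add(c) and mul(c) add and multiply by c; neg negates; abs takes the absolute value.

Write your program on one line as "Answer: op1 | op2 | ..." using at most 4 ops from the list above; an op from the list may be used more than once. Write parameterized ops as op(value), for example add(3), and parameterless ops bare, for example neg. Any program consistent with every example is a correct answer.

neg | abs | add(-8) | neg

Check, running the answer program on each example:
  36 -> -36 -> 36 -> 28 -> -28
  22 -> -22 -> 22 -> 14 -> -14
  9 -> -9 -> 9 -> 1 -> -1
  -10 -> 10 -> 10 -> 2 -> -2
  -3 -> 3 -> 3 -> -5 -> 5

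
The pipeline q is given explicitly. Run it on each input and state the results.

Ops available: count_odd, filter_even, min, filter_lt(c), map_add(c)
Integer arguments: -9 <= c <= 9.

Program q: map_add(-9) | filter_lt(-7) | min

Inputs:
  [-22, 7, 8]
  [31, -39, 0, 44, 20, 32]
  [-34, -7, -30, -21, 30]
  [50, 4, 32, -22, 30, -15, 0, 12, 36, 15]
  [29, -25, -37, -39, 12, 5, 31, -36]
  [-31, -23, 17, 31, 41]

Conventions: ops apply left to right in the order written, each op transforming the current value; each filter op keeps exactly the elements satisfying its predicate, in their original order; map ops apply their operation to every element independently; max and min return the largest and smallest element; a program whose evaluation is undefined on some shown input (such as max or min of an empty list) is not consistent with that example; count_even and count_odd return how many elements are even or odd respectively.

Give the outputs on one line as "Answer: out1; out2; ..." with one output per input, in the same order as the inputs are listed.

Execution, op by op:
  [-22, 7, 8] -> [-31, -2, -1] -> [-31] -> -31
  [31, -39, 0, 44, 20, 32] -> [22, -48, -9, 35, 11, 23] -> [-48, -9] -> -48
  [-34, -7, -30, -21, 30] -> [-43, -16, -39, -30, 21] -> [-43, -16, -39, -30] -> -43
  [50, 4, 32, -22, 30, -15, 0, 12, 36, 15] -> [41, -5, 23, -31, 21, -24, -9, 3, 27, 6] -> [-31, -24, -9] -> -31
  [29, -25, -37, -39, 12, 5, 31, -36] -> [20, -34, -46, -48, 3, -4, 22, -45] -> [-34, -46, -48, -45] -> -48
  [-31, -23, 17, 31, 41] -> [-40, -32, 8, 22, 32] -> [-40, -32] -> -40

-31; -48; -43; -31; -48; -40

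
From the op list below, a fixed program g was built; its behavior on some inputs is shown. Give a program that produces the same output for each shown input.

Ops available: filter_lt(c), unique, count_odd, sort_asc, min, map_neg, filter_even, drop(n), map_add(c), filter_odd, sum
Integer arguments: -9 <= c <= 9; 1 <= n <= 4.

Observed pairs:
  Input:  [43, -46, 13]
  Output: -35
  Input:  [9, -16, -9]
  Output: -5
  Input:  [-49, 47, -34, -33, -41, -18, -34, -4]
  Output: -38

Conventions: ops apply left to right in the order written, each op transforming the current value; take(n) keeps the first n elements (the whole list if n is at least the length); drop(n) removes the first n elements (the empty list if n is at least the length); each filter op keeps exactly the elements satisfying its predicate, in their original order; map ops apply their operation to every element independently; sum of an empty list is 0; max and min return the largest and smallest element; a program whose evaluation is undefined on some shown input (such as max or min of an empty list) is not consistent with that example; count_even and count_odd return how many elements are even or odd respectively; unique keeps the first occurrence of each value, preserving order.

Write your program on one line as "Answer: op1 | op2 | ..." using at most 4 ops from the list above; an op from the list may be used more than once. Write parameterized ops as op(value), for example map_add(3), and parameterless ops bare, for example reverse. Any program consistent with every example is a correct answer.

map_add(8) | map_add(3) | min

Check, running the answer program on each example:
  [43, -46, 13] -> [51, -38, 21] -> [54, -35, 24] -> -35
  [9, -16, -9] -> [17, -8, -1] -> [20, -5, 2] -> -5
  [-49, 47, -34, -33, -41, -18, -34, -4] -> [-41, 55, -26, -25, -33, -10, -26, 4] -> [-38, 58, -23, -22, -30, -7, -23, 7] -> -38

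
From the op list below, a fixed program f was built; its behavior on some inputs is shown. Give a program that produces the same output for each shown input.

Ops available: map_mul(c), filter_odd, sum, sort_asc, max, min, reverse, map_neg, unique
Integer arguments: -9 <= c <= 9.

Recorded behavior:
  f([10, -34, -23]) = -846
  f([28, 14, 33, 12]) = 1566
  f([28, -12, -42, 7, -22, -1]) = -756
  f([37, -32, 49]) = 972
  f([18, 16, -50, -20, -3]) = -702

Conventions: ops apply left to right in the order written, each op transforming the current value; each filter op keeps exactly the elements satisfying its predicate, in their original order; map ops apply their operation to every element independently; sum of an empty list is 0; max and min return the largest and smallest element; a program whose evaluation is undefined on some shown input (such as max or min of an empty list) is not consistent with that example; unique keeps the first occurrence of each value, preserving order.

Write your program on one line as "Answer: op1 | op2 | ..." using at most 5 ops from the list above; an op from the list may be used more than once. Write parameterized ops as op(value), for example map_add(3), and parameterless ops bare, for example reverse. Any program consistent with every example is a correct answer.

sort_asc | map_mul(9) | map_mul(-2) | map_neg | sum

Check, running the answer program on each example:
  [10, -34, -23] -> [-34, -23, 10] -> [-306, -207, 90] -> [612, 414, -180] -> [-612, -414, 180] -> -846
  [28, 14, 33, 12] -> [12, 14, 28, 33] -> [108, 126, 252, 297] -> [-216, -252, -504, -594] -> [216, 252, 504, 594] -> 1566
  [28, -12, -42, 7, -22, -1] -> [-42, -22, -12, -1, 7, 28] -> [-378, -198, -108, -9, 63, 252] -> [756, 396, 216, 18, -126, -504] -> [-756, -396, -216, -18, 126, 504] -> -756
  [37, -32, 49] -> [-32, 37, 49] -> [-288, 333, 441] -> [576, -666, -882] -> [-576, 666, 882] -> 972
  [18, 16, -50, -20, -3] -> [-50, -20, -3, 16, 18] -> [-450, -180, -27, 144, 162] -> [900, 360, 54, -288, -324] -> [-900, -360, -54, 288, 324] -> -702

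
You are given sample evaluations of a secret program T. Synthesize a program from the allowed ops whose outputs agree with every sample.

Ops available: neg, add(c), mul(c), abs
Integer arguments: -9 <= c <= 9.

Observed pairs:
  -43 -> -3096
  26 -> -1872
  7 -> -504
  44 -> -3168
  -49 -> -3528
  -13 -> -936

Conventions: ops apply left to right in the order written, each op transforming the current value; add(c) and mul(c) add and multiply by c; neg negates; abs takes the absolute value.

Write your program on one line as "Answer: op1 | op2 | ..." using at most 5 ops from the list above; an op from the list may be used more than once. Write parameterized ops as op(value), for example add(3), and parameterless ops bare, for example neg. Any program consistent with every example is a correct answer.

mul(-9) | abs | mul(8) | neg

Check, running the answer program on each example:
  -43 -> 387 -> 387 -> 3096 -> -3096
  26 -> -234 -> 234 -> 1872 -> -1872
  7 -> -63 -> 63 -> 504 -> -504
  44 -> -396 -> 396 -> 3168 -> -3168
  -49 -> 441 -> 441 -> 3528 -> -3528
  -13 -> 117 -> 117 -> 936 -> -936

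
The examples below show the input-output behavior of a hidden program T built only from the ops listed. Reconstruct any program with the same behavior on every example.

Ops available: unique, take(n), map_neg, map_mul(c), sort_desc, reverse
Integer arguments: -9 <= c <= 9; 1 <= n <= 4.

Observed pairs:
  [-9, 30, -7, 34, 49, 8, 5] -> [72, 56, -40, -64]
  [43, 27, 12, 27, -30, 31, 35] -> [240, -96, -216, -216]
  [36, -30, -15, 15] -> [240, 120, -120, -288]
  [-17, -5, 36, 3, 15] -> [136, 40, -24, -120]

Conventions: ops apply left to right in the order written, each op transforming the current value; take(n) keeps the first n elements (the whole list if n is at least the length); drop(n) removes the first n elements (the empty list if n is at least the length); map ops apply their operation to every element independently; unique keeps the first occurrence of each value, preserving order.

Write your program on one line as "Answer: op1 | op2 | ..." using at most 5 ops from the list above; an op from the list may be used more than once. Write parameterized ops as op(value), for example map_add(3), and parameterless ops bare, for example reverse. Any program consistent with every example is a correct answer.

map_neg | sort_desc | map_mul(8) | take(4)

Check, running the answer program on each example:
  [-9, 30, -7, 34, 49, 8, 5] -> [9, -30, 7, -34, -49, -8, -5] -> [9, 7, -5, -8, -30, -34, -49] -> [72, 56, -40, -64, -240, -272, -392] -> [72, 56, -40, -64]
  [43, 27, 12, 27, -30, 31, 35] -> [-43, -27, -12, -27, 30, -31, -35] -> [30, -12, -27, -27, -31, -35, -43] -> [240, -96, -216, -216, -248, -280, -344] -> [240, -96, -216, -216]
  [36, -30, -15, 15] -> [-36, 30, 15, -15] -> [30, 15, -15, -36] -> [240, 120, -120, -288] -> [240, 120, -120, -288]
  [-17, -5, 36, 3, 15] -> [17, 5, -36, -3, -15] -> [17, 5, -3, -15, -36] -> [136, 40, -24, -120, -288] -> [136, 40, -24, -120]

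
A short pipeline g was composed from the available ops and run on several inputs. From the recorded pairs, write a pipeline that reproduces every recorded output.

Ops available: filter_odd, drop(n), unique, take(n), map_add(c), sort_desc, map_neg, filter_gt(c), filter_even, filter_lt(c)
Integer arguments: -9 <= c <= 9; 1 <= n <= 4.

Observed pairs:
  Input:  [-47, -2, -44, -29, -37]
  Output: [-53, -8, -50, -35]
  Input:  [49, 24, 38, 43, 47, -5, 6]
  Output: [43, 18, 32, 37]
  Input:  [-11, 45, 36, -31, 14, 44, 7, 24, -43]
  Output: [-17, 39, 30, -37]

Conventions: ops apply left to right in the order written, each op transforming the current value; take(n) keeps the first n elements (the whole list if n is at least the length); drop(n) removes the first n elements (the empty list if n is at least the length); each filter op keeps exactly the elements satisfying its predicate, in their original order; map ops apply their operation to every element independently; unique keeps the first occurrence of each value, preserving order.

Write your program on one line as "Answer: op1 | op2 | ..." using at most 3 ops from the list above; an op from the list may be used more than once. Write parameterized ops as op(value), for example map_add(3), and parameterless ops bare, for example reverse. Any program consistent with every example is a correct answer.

take(4) | map_add(-6)

Check, running the answer program on each example:
  [-47, -2, -44, -29, -37] -> [-47, -2, -44, -29] -> [-53, -8, -50, -35]
  [49, 24, 38, 43, 47, -5, 6] -> [49, 24, 38, 43] -> [43, 18, 32, 37]
  [-11, 45, 36, -31, 14, 44, 7, 24, -43] -> [-11, 45, 36, -31] -> [-17, 39, 30, -37]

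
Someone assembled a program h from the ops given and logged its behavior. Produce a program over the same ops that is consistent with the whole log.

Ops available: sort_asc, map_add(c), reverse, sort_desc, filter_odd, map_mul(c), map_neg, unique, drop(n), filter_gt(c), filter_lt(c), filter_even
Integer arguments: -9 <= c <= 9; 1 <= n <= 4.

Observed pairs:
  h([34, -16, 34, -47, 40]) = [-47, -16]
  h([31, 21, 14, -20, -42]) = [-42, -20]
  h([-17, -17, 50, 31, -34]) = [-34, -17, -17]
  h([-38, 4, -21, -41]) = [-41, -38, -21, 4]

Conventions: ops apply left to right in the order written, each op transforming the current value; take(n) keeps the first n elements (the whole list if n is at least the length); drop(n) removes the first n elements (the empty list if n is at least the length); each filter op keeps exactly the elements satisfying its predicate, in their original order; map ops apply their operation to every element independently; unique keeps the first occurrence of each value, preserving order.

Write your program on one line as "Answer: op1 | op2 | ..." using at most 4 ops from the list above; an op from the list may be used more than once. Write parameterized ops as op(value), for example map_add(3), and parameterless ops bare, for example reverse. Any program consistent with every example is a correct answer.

sort_desc | reverse | filter_lt(6)

Check, running the answer program on each example:
  [34, -16, 34, -47, 40] -> [40, 34, 34, -16, -47] -> [-47, -16, 34, 34, 40] -> [-47, -16]
  [31, 21, 14, -20, -42] -> [31, 21, 14, -20, -42] -> [-42, -20, 14, 21, 31] -> [-42, -20]
  [-17, -17, 50, 31, -34] -> [50, 31, -17, -17, -34] -> [-34, -17, -17, 31, 50] -> [-34, -17, -17]
  [-38, 4, -21, -41] -> [4, -21, -38, -41] -> [-41, -38, -21, 4] -> [-41, -38, -21, 4]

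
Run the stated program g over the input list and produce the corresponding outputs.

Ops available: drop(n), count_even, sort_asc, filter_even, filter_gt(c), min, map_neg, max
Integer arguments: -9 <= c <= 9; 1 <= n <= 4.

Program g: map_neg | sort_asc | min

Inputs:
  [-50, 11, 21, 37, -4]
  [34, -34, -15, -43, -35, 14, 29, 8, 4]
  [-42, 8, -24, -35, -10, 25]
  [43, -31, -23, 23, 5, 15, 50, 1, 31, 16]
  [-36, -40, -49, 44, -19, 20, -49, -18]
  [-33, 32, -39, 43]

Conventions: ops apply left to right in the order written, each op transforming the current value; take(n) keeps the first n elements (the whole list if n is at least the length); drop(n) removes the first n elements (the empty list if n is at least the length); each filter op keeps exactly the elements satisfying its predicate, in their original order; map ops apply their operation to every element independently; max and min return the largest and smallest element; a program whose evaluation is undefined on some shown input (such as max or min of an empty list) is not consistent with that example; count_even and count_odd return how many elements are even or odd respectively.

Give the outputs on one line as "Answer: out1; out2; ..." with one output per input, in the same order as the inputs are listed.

Execution, op by op:
  [-50, 11, 21, 37, -4] -> [50, -11, -21, -37, 4] -> [-37, -21, -11, 4, 50] -> -37
  [34, -34, -15, -43, -35, 14, 29, 8, 4] -> [-34, 34, 15, 43, 35, -14, -29, -8, -4] -> [-34, -29, -14, -8, -4, 15, 34, 35, 43] -> -34
  [-42, 8, -24, -35, -10, 25] -> [42, -8, 24, 35, 10, -25] -> [-25, -8, 10, 24, 35, 42] -> -25
  [43, -31, -23, 23, 5, 15, 50, 1, 31, 16] -> [-43, 31, 23, -23, -5, -15, -50, -1, -31, -16] -> [-50, -43, -31, -23, -16, -15, -5, -1, 23, 31] -> -50
  [-36, -40, -49, 44, -19, 20, -49, -18] -> [36, 40, 49, -44, 19, -20, 49, 18] -> [-44, -20, 18, 19, 36, 40, 49, 49] -> -44
  [-33, 32, -39, 43] -> [33, -32, 39, -43] -> [-43, -32, 33, 39] -> -43

-37; -34; -25; -50; -44; -43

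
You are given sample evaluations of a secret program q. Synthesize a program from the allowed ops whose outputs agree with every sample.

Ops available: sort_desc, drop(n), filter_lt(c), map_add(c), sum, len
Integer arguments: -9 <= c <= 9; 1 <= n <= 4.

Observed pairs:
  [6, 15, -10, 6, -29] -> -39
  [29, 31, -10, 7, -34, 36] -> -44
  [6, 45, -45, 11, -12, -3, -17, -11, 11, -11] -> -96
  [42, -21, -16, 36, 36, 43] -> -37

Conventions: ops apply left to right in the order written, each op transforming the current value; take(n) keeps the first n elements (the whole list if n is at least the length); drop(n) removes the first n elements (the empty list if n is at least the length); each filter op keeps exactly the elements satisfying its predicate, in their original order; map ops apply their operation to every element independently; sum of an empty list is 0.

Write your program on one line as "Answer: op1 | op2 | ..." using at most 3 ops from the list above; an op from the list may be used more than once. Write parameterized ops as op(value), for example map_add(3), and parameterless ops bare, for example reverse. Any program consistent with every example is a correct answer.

sort_desc | filter_lt(-8) | sum

Check, running the answer program on each example:
  [6, 15, -10, 6, -29] -> [15, 6, 6, -10, -29] -> [-10, -29] -> -39
  [29, 31, -10, 7, -34, 36] -> [36, 31, 29, 7, -10, -34] -> [-10, -34] -> -44
  [6, 45, -45, 11, -12, -3, -17, -11, 11, -11] -> [45, 11, 11, 6, -3, -11, -11, -12, -17, -45] -> [-11, -11, -12, -17, -45] -> -96
  [42, -21, -16, 36, 36, 43] -> [43, 42, 36, 36, -16, -21] -> [-16, -21] -> -37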